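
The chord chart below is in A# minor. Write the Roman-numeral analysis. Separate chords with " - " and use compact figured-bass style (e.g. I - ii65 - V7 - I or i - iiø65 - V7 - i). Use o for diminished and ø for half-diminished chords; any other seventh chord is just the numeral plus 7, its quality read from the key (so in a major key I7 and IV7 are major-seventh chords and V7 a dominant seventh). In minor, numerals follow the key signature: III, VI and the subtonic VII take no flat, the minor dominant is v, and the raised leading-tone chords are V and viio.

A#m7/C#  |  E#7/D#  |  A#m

A#m7/C# has root A#, degree 1 in A# minor, so i65.
E#7/D#: dominant seventh chord on E# = scale degree 5 → V42.
A#m has root A#, degree 1 in A# minor, so i.

i65 - V42 - i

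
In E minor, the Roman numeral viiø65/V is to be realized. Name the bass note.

C#

The applied chord viiø65/V is rooted on A#: A#-C#-E-G#.
The figure 65 means first inversion — the third is in the bass.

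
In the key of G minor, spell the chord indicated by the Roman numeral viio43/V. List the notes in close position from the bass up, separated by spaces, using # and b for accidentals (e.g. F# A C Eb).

The slash marks an applied leading-tone chord: viio of V. In G minor, V is D, so the leading tone to it is C#, a half step below.
Building a fully diminished seventh chord on C# gives C#-E-G-Bb.
With the 43 figure the chord is in second inversion; from the bass G upward in close position it reads G-Bb-C#-E.

G Bb C# E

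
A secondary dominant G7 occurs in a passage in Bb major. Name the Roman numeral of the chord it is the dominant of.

The chord is a dominant seventh chord on G.
A dominant resolves down a perfect fifth: G → C. In Bb major, C is scale degree 2, i.e. ii.

ii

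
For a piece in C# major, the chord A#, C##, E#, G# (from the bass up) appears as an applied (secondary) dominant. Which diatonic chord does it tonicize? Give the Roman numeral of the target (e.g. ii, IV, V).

ii

The chord is a dominant seventh chord on A#.
A dominant resolves down a perfect fifth: A# → D#. In C# major, D# is scale degree 2, i.e. ii.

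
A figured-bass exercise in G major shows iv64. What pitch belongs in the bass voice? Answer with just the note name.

G

iv in G major has root C; the chord is C-Eb-G.
The figure 64 means second inversion — the fifth is in the bass.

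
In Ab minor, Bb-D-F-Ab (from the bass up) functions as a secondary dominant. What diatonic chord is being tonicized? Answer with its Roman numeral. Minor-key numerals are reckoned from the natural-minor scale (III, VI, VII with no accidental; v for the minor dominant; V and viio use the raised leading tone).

The chord is a dominant seventh chord on Bb.
A dominant resolves down a perfect fifth: Bb → Eb. In Ab minor, Eb is scale degree 5, i.e. V.

V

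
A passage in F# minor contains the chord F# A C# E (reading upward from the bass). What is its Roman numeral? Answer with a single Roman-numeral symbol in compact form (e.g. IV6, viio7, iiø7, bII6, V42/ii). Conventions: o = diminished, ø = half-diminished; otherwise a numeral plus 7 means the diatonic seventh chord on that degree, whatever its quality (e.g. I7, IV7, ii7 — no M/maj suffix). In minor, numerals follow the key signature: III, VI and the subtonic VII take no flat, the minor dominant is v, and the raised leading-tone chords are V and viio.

i7

Stacked in thirds the chord is F#-A-C#-E: a minor seventh chord on F#.
F# is scale degree 1 in F# minor, and a minor seventh chord on that degree is written i7.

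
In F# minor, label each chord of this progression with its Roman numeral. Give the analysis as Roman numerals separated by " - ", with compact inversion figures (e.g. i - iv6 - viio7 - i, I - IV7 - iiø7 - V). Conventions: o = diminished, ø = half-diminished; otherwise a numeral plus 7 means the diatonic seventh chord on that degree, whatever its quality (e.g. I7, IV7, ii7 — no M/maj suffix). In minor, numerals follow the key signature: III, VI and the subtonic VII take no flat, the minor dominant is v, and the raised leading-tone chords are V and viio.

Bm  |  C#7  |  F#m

iv - V7 - i

Bm: root B is the subdominant; minor triad there is iv.
C#7 has root C#, degree 5 in F# minor, so V7.
F#m: minor triad on F# = scale degree 1 → i.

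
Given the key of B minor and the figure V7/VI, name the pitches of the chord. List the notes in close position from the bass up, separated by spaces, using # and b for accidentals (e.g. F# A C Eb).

V7/VI is a secondary dominant — the dominant seventh of VI. VI in B minor is G, so the applied chord's root is D, a perfect fifth above.
Building a dominant seventh chord on D gives D-F#-A-C.

D F# A C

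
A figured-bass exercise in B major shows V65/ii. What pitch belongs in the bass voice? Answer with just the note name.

B#

The applied chord V65/ii is rooted on G#: G#-B#-D#-F#.
The figure 65 means first inversion — the third is in the bass.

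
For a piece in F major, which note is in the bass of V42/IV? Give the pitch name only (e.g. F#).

The applied chord V42/IV is rooted on F: F-A-C-Eb.
The figure 42 means third inversion — the seventh is in the bass.

Eb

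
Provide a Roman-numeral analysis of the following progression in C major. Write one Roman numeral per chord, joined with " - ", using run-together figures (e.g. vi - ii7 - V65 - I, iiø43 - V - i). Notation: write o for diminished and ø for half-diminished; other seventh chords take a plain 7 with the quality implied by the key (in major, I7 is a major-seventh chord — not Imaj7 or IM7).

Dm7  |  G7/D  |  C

ii7 - V43 - I

Dm7 has root D, degree 2 in C major, so ii7.
G7/D: root G is the dominant; dominant seventh chord there is V43.
C: major triad on C = scale degree 1 → I.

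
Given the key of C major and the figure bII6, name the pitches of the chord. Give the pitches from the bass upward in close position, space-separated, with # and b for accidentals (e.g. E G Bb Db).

bII6 is the Neapolitan sixth — a major triad on the lowered second degree, here in its customary first inversion. In C major that root is Db.
So the chord is Db-F-Ab, a major triad.
With the 6 figure the chord is in first inversion; from the bass F upward in close position it reads F-Ab-Db.

F Ab Db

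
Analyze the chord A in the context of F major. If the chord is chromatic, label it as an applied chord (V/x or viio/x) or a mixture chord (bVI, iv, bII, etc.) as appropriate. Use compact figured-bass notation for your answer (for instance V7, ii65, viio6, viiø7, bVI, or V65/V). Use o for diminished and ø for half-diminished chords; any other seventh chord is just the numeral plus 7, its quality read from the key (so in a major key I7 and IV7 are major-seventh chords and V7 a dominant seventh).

V/vi

Stacked in thirds the chord is A-C#-E: a major triad on A.
A is not a diatonic chord root with this quality in F major, but it lies a perfect fifth above D (vi), so the chord functions as an applied dominant of vi.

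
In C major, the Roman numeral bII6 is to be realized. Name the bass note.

F

bII in C major has root Db; the chord is Db-F-Ab.
The figure 6 means first inversion — the third is in the bass.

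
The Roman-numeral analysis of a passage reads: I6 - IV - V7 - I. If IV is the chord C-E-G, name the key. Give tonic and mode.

G major

IV is given as C-E-G — a major triad with root C.
Counting down 3 scale steps from C places the tonic on G; a major triad on degree 4 is diatonic only in major.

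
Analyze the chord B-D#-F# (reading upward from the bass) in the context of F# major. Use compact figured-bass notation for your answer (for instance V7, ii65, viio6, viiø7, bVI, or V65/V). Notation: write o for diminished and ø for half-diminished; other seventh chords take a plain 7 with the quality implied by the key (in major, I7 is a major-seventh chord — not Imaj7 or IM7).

The pitches B-D#-F# form a major triad rooted on B.
B is scale degree 4 in F# major, and a major triad on that degree is written IV.

IV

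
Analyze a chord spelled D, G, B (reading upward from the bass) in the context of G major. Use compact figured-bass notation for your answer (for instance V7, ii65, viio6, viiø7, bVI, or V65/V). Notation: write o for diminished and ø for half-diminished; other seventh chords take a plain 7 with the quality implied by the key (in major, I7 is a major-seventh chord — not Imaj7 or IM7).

I64

Stacked in thirds the chord is G-B-D: a major triad on G.
In G major, G is the tonic; the diatonic major triad there is I.
With D in the bass the chord is in second inversion, so the figured bass is 64.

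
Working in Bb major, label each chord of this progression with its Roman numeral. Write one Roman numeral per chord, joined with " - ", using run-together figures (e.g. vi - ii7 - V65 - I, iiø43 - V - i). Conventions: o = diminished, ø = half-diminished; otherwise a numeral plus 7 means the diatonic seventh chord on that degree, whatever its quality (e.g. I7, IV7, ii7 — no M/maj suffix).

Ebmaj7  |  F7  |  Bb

IV7 - V7 - I

Ebmaj7: major seventh chord on Eb = scale degree 4 → IV7.
F7 has root F, degree 5 in Bb major, so V7.
Bb: major triad on Bb = scale degree 1 → I.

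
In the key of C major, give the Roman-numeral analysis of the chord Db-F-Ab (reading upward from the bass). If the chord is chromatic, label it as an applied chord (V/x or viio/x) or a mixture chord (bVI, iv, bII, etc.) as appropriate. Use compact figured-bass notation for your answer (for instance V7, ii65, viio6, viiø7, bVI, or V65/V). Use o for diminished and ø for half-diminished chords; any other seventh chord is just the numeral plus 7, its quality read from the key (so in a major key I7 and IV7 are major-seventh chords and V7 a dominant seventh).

Stacked in thirds the chord is Db-F-Ab: a major triad on Db.
Db is the lowered second degree of C major (diatonic 2 would be D). This is the Neapolitan chord — a major triad on the lowered second degree.

bII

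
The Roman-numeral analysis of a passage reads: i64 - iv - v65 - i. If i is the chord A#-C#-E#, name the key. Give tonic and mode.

A# minor

The chord A#m is a minor triad rooted on A#; its label is i.
If A# is scale degree 1 and the mode makes that degree carry a minor triad, the tonic is A# and the mode is minor.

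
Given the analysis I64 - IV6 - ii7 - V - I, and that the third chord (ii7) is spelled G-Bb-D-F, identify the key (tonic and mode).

F major

ii7 is given as G-Bb-D-F — a minor seventh chord with root G.
ii7 on G implies G is the supertonic; that puts the tonic at F, and the lowercase numeral fits major mode.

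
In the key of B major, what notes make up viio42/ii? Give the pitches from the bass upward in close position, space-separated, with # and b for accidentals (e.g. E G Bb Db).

viio42/ii is a secondary leading-tone chord. The target ii is C# in B major; the applied chord is rooted a semitone below, on B#.
Building a fully diminished seventh chord on B# gives B#-D#-F#-A.
With the 42 figure the chord is in third inversion; from the bass A upward in close position it reads A-B#-D#-F#.

A B# D# F#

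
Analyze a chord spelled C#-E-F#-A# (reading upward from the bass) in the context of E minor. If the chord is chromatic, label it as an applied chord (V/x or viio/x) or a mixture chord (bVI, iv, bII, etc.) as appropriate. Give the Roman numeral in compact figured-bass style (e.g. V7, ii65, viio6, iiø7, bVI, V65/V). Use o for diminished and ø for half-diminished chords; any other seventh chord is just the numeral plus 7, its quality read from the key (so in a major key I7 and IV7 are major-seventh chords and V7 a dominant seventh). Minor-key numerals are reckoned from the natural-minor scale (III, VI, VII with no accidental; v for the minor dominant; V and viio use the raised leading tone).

V43/V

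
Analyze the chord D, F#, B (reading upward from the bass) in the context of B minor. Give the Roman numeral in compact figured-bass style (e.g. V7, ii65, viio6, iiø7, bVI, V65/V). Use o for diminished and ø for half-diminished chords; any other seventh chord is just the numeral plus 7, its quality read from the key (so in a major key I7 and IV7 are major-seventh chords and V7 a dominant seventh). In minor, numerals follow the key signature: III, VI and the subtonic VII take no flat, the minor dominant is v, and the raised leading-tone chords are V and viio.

i6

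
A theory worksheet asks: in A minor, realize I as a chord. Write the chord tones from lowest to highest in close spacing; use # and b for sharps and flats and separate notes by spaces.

I is the major tonic (Picardy third), borrowed from the parallel major. In A minor that root is A.
So the chord is A-C#-E, a major triad.

A C# E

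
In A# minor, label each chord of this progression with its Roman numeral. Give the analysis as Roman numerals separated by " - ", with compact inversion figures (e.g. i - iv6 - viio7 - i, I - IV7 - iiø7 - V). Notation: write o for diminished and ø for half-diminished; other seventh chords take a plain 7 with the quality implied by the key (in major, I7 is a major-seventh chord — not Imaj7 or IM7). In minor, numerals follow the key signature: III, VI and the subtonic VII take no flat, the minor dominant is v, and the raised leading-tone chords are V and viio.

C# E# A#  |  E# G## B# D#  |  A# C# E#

i6 - V7 - i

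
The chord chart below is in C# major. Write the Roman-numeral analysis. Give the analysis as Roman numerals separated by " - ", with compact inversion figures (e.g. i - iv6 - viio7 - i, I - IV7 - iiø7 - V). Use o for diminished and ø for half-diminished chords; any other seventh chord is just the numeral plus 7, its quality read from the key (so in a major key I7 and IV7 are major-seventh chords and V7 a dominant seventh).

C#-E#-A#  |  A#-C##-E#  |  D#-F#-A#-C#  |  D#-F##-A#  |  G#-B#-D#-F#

vi6 - V/ii - ii7 - V/V - V7

C#-E#-A#: minor triad on A# = scale degree 6 → vi6.
A#-C##-E#: chromatic; A# is V of ii, so V/ii.
D#-F#-A#-C#: root D# is the supertonic; minor seventh chord there is ii7.
D#-F##-A#: a major triad on D#, the applied dominant of V → V/V.
G#-B#-D#-F#: dominant seventh chord on G# = scale degree 5 → V7.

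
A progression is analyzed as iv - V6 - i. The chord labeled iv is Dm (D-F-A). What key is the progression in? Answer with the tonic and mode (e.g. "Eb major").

A minor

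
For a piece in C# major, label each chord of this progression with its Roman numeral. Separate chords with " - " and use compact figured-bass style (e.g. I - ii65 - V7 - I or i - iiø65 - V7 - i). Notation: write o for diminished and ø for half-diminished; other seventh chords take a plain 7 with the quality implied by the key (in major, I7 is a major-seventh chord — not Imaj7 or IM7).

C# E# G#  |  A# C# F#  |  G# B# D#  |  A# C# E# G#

C#-E#-G#: major triad on C# = scale degree 1 → I.
A#-C#-F# has root F#, degree 4 in C# major, so IV6.
G#-B#-D# has root G#, degree 5 in C# major, so V.
A#-C#-E#-G#: root A# is the submediant; minor seventh chord there is vi7.

I - IV6 - V - vi7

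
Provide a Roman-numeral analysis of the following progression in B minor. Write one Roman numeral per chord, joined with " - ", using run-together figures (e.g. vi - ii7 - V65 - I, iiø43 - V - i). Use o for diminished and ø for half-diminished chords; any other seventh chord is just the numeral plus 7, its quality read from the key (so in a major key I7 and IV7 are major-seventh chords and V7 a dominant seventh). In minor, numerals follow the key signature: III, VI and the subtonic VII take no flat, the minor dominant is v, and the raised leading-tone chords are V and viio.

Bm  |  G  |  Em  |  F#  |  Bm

Bm: root B is the tonic; minor triad there is i.
G: root G is the submediant; major triad there is VI.
Em: root E is the subdominant; minor triad there is iv.
F#: major triad on F# = scale degree 5 → V.
Bm: minor triad on B = scale degree 1 → i.

i - VI - iv - V - i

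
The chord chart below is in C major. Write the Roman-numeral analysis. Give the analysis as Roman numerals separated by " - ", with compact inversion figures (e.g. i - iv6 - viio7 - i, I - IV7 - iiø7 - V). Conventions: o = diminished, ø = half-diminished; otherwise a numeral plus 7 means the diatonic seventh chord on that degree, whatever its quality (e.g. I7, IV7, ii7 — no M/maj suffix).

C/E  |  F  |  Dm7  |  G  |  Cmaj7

I6 - IV - ii7 - V - I7

C/E has root C, degree 1 in C major, so I6.
F: major triad on F = scale degree 4 → IV.
Dm7 has root D, degree 2 in C major, so ii7.
G: root G is the dominant; major triad there is V.
Cmaj7: root C is the tonic; major seventh chord there is I7.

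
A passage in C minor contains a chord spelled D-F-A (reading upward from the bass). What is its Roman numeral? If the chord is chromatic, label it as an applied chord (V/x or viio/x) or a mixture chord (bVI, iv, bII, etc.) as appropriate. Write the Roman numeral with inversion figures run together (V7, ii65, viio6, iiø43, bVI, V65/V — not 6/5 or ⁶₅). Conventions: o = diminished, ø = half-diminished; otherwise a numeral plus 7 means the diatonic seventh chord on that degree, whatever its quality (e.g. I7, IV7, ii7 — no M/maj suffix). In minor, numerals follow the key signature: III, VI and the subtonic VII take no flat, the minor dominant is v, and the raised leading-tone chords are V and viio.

ii

Stacked in thirds the chord is D-F-A: a minor triad on D.
D is the second degree of C minor. This is the minor supertonic, borrowed from the parallel major (the Dorian ii).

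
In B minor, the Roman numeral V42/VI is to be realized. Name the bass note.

C

The applied chord V42/VI is rooted on D: D-F#-A-C.
The figure 42 means third inversion — the seventh is in the bass.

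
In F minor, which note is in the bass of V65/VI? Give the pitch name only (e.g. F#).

The applied chord V65/VI is rooted on Ab: Ab-C-Eb-Gb.
The figure 65 means first inversion — the third is in the bass.

C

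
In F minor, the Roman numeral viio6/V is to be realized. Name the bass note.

D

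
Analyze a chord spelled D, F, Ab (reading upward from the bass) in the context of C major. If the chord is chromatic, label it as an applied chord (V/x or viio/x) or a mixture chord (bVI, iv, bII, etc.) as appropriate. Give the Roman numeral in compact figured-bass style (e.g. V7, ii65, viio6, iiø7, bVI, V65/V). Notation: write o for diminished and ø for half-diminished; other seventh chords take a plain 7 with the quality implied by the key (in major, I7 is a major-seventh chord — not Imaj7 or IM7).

iio

Stacked in thirds the chord is D-F-Ab: a diminished triad on D.
D is the second degree of C major. This is the diminished supertonic triad, borrowed from the parallel minor.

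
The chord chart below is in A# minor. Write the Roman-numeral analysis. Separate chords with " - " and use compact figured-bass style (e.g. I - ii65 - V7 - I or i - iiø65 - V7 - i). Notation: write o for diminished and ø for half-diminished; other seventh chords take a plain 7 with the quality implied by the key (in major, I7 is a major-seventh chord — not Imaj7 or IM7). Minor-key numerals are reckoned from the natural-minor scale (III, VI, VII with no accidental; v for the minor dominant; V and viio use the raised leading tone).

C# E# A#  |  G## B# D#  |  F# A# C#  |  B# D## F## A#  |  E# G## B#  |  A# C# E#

C#-E#-A#: minor triad on A# = scale degree 1 → i6.
G##-B#-D#: diminished triad on G## = scale degree 7 → viio.
F#-A#-C#: root F# is the submediant; major triad there is VI.
B#-D##-F##-A#: chromatic; B# is V of V, so V7/V.
E#-G##-B#: major triad on E# = scale degree 5 → V.
A#-C#-E#: root A# is the tonic; minor triad there is i.

i6 - viio - VI - V7/V - V - i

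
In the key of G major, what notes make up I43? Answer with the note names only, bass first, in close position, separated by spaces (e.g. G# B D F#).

The numeral's case and figure indicate a major seventh chord. In G major its root, the first degree, is G.
That chord is spelled G-B-D-F#.
With the 43 figure the chord is in second inversion; from the bass D upward in close position it reads D-F#-G-B.

D F# G B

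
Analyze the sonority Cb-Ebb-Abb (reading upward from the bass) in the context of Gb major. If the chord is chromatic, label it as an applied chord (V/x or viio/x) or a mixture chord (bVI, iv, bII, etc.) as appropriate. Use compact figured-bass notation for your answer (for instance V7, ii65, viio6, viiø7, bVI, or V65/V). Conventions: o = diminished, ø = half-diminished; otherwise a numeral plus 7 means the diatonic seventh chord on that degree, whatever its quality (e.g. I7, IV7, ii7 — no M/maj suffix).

bII6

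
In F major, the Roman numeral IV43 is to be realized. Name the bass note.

F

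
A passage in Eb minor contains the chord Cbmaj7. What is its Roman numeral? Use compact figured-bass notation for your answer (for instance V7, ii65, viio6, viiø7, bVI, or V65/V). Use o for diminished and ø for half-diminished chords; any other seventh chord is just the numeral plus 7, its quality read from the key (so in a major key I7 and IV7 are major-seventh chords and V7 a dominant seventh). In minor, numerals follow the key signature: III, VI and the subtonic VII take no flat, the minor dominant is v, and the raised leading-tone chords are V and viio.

VI7

The pitches Cb-Eb-Gb-Bb form a major seventh chord rooted on Cb.
In Eb minor, Cb is the submediant; the diatonic major seventh chord there is VI7.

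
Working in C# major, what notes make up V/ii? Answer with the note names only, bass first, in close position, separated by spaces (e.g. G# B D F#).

V/ii is a secondary dominant — the dominant triad of ii. ii in C# major is D#, so the applied chord's root is A#, a perfect fifth above.
Building a major triad on A# gives A#-C##-E#.

A# C## E#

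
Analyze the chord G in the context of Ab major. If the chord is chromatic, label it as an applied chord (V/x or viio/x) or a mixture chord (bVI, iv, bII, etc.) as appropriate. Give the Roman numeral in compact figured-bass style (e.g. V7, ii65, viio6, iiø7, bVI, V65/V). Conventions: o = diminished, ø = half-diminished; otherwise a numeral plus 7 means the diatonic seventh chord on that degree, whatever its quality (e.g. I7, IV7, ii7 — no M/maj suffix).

V/iii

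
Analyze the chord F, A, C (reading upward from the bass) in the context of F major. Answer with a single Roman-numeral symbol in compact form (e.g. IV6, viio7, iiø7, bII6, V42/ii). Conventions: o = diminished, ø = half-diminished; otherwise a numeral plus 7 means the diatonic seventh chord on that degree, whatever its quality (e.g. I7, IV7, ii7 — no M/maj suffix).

I

The pitches F-A-C form a major triad rooted on F.
F is scale degree 1 in F major, and a major triad on that degree is written I.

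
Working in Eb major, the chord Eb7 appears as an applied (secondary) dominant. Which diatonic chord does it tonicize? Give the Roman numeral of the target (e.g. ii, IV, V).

IV

The chord is a dominant seventh chord on Eb.
A dominant resolves down a perfect fifth: Eb → Ab. In Eb major, Ab is scale degree 4, i.e. IV.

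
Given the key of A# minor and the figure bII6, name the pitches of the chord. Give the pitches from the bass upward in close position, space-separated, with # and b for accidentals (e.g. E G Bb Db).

D# F# B

bII6 is the Neapolitan sixth — a major triad on the lowered second degree, here in its customary first inversion. In A# minor that root is B.
So the chord is B-D#-F#, a major triad.
With the 6 figure the chord is in first inversion; from the bass D# upward in close position it reads D#-F#-B.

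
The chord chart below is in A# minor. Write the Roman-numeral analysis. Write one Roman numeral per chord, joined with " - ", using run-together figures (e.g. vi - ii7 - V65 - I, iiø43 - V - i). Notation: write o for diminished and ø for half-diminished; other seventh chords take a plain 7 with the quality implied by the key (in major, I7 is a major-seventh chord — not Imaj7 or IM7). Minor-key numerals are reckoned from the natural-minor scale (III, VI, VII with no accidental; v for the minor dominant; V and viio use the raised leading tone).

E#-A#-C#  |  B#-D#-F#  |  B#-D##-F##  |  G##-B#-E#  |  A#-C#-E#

i64 - iio - V/V - V6 - i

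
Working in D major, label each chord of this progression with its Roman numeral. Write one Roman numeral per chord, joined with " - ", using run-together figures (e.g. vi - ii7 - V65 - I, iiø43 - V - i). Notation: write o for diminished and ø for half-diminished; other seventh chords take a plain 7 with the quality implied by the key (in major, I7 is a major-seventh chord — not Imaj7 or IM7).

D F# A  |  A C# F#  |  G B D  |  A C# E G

I - iii6 - IV - V7

D-F#-A: major triad on D = scale degree 1 → I.
A-C#-F# has root F#, degree 3 in D major, so iii6.
G-B-D: root G is the subdominant; major triad there is IV.
A-C#-E-G: root A is the dominant; dominant seventh chord there is V7.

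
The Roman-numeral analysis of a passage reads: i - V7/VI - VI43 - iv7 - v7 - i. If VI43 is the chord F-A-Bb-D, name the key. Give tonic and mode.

D minor

VI43 is given as F-A-Bb-D — a major seventh chord with root Bb.
If Bb is scale degree 6 and the mode makes that degree carry a major seventh chord, the tonic is D and the mode is minor.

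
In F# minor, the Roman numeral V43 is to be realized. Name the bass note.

G#

V in F# minor has root C#; the chord is C#-E#-G#-B.
The figure 43 means second inversion — the fifth is in the bass.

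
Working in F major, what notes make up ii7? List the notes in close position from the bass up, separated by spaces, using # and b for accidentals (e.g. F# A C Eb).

The numeral's case and figure indicate a minor seventh chord. In F major its root, scale degree 2, is G.
That chord is spelled G-Bb-D-F.

G Bb D F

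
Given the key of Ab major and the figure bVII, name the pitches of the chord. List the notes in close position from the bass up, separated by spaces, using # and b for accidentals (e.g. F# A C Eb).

Gb Bb Db

Scale degree 7 in Ab major is G; lowering it a half step gives Gb. bVII is a major triad on the lowered seventh degree (the subtonic), borrowed from the parallel minor.
So the chord is Gb-Bb-Db.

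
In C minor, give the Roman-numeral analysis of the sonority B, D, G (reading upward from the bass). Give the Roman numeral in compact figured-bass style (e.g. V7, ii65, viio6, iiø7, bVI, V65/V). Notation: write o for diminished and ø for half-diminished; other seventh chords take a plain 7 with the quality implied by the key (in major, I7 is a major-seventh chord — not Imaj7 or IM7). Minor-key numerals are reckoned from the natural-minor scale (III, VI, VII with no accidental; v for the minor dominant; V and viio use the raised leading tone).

V6

The pitches G-B-D form a major triad rooted on G.
In C minor, G is the dominant; the diatonic major triad there is V.
With B in the bass the chord is in first inversion, so the figured bass is 6.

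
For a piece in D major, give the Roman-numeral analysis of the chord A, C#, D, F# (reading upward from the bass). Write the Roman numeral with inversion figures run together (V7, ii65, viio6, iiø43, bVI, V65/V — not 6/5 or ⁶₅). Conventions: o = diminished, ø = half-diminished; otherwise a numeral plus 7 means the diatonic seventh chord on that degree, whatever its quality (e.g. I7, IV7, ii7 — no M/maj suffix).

The pitches D-F#-A-C# form a major seventh chord rooted on D.
D is scale degree 1 in D major, and a major seventh chord on that degree is written I7.
With A in the bass the chord is in second inversion, so the figured bass is 43.

I43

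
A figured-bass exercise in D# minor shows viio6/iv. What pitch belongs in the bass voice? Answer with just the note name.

The applied chord viio6/iv is rooted on F##: F##-A#-C#.
The figure 6 means first inversion — the third is in the bass.

A#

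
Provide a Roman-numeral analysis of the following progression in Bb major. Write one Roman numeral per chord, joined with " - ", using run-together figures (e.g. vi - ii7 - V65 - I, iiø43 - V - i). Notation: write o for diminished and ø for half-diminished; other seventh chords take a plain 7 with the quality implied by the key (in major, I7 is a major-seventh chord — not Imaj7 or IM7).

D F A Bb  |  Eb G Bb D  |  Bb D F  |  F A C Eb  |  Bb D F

I65 - IV7 - I - V7 - I

D-F-A-Bb: root Bb is the tonic; major seventh chord there is I65.
Eb-G-Bb-D: major seventh chord on Eb = scale degree 4 → IV7.
Bb-D-F: root Bb is the tonic; major triad there is I.
F-A-C-Eb: root F is the dominant; dominant seventh chord there is V7.
Bb-D-F has root Bb, degree 1 in Bb major, so I.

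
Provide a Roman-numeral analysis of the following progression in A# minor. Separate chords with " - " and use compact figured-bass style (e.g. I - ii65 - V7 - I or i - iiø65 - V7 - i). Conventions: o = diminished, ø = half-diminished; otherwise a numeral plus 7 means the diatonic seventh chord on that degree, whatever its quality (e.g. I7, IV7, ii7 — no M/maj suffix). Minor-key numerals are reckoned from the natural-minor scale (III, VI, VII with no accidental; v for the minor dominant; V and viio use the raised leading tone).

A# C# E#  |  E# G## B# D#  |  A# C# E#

A#-C#-E#: minor triad on A# = scale degree 1 → i.
E#-G##-B#-D#: root E# is the dominant; dominant seventh chord there is V7.
A#-C#-E# has root A#, degree 1 in A# minor, so i.

i - V7 - i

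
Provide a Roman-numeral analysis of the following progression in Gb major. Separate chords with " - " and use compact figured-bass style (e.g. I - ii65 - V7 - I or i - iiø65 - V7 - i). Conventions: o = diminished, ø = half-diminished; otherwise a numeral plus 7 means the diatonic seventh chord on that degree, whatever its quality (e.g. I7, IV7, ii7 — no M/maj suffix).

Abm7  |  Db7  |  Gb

ii7 - V7 - I

Abm7 has root Ab, degree 2 in Gb major, so ii7.
Db7: root Db is the dominant; dominant seventh chord there is V7.
Gb: root Gb is the tonic; major triad there is I.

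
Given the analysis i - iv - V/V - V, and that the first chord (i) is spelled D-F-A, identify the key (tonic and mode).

The anchor chord is a minor triad on D, labeled i.
If D is scale degree 1 and the mode makes that degree carry a minor triad, the tonic is D and the mode is minor.

D minor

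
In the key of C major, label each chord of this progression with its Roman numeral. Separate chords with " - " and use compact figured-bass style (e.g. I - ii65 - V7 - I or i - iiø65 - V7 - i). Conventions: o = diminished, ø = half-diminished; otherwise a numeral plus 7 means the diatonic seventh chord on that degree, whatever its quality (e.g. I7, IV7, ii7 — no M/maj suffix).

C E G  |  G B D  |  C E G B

C-E-G: root C is the tonic; major triad there is I.
G-B-D: major triad on G = scale degree 5 → V.
C-E-G-B: root C is the tonic; major seventh chord there is I7.

I - V - I7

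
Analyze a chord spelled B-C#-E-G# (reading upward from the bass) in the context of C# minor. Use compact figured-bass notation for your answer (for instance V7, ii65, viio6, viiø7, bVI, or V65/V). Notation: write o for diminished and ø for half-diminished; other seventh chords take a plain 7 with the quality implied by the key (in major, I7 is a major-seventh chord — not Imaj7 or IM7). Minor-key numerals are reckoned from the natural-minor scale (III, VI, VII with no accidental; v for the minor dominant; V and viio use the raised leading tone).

i42

Stacked in thirds the chord is C#-E-G#-B: a minor seventh chord on C#.
C# is scale degree 1 in C# minor, and a minor seventh chord on that degree is written i7.
With B in the bass the chord is in third inversion, so the figured bass is 42.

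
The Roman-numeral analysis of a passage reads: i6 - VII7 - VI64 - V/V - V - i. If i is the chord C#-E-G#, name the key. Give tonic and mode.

i is given as C#-E-G# — a minor triad with root C#.
If C# is scale degree 1 and the mode makes that degree carry a minor triad, the tonic is C# and the mode is minor.

C# minor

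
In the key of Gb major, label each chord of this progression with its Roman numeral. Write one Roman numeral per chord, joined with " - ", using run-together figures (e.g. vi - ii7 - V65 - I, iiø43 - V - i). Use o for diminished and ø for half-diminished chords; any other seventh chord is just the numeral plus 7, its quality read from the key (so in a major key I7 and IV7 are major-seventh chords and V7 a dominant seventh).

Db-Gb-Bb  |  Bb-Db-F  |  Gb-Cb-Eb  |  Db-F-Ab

Db-Gb-Bb has root Gb, degree 1 in Gb major, so I64.
Bb-Db-F: minor triad on Bb = scale degree 3 → iii.
Gb-Cb-Eb: major triad on Cb = scale degree 4 → IV64.
Db-F-Ab has root Db, degree 5 in Gb major, so V.

I64 - iii - IV64 - V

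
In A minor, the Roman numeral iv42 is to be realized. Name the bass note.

iv in A minor has root D; the chord is D-F-A-C.
The figure 42 means third inversion — the seventh is in the bass.

C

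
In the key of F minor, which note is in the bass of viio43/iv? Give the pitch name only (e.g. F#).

The applied chord viio43/iv is rooted on A: A-C-Eb-Gb.
The figure 43 means second inversion — the fifth is in the bass.

Eb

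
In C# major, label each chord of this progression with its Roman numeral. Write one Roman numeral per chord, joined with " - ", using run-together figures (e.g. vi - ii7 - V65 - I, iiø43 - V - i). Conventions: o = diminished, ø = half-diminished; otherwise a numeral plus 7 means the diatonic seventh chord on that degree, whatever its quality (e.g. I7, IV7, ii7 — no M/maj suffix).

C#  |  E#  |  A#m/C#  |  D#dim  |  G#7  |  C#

I - V/vi - vi6 - iio - V7 - I

C# has root C#, degree 1 in C# major, so I.
E# is the secondary dominant of vi (major triad on E#): V/vi.
A#m/C#: minor triad on A# = scale degree 6 → vi6.
D#dim: D# with this quality isn't in the key; it's iio, borrowed from the parallel minor.
G#7: dominant seventh chord on G# = scale degree 5 → V7.
C#: major triad on C# = scale degree 1 → I.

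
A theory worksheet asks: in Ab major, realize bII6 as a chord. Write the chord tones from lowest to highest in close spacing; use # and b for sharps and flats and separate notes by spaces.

Db Fb Bbb

Scale degree 2 in Ab major is Bb; lowering it a half step gives Bbb. bII6 is the Neapolitan sixth — a major triad on the lowered second degree, here in its customary first inversion.
So the chord is Bbb-Db-Fb, a major triad.
The figured bass 6 indicates first inversion, placing the third (Db) in the bass: Db-Fb-Bbb.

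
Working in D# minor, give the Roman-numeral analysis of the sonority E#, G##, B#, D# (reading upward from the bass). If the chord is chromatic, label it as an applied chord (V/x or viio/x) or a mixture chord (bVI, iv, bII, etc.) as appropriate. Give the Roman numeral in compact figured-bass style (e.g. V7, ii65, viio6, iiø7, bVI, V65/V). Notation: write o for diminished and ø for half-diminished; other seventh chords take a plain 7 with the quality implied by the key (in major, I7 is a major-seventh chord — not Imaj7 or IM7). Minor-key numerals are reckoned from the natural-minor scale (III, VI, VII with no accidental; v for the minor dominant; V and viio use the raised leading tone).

V7/V

The pitches E#-G##-B#-D# form a dominant seventh chord rooted on E#.
E# is not a diatonic chord root with this quality in D# minor, but it lies a perfect fifth above A# (V), so the chord functions as an applied dominant of V.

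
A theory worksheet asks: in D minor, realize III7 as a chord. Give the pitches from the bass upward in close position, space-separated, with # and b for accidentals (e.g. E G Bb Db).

F A C E

The numeral's case and figure indicate a major seventh chord. In D minor its root, the third degree, is F.
Stacking thirds from F gives F-A-C-E.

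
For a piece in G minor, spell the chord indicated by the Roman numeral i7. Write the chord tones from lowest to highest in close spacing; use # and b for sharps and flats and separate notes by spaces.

G Bb D F

The numeral's case and figure indicate a minor seventh chord. In G minor its root, scale degree 1, is G.
Stacking thirds from G gives G-Bb-D-F.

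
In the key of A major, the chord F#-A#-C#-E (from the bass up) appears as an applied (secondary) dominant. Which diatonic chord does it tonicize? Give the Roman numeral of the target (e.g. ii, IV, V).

ii

The chord is a dominant seventh chord on F#.
A dominant resolves down a perfect fifth: F# → B. In A major, B is scale degree 2, i.e. ii.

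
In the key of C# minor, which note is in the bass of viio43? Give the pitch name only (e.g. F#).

F#

viio in C# minor has root B#; the chord is B#-D#-F#-A.
The figure 43 means second inversion — the fifth is in the bass.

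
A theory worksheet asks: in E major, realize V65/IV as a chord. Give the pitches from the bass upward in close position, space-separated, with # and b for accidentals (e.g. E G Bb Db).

G# B D E

V65/IV is a secondary dominant — the dominant seventh of IV. IV in E major is A, so the applied chord's root is E, a perfect fifth above.
Building a dominant seventh chord on E gives E-G#-B-D.
With the 65 figure the chord is in first inversion; from the bass G# upward in close position it reads G#-B-D-E.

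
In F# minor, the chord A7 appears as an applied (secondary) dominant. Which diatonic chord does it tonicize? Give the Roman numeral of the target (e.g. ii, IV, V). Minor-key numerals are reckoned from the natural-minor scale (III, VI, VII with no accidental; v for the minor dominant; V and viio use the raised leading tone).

The chord is a dominant seventh chord on A.
A dominant resolves down a perfect fifth: A → D. In F# minor, D is scale degree 6, i.e. VI.

VI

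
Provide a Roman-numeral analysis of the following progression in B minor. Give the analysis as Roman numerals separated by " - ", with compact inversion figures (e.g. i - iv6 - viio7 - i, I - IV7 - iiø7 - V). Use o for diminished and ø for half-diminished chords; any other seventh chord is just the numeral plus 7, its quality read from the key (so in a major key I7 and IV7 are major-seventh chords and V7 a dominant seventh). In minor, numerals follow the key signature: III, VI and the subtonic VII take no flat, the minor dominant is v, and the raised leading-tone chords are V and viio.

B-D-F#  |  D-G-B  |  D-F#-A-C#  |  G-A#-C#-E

B-D-F#: root B is the tonic; minor triad there is i.
D-G-B: root G is the submediant; major triad there is VI64.
D-F#-A-C#: root D is the mediant; major seventh chord there is III7.
G-A#-C#-E: fully diminished seventh chord on A# = scale degree 7 → viio42.

i - VI64 - III7 - viio42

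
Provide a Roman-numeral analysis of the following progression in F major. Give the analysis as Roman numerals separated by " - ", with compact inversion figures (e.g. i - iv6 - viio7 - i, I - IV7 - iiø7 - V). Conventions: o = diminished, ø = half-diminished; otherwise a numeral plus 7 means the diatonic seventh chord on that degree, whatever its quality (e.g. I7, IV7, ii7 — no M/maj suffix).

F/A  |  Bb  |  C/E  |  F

I6 - IV - V6 - I

F/A has root F, degree 1 in F major, so I6.
Bb: major triad on Bb = scale degree 4 → IV.
C/E: major triad on C = scale degree 5 → V6.
F has root F, degree 1 in F major, so I.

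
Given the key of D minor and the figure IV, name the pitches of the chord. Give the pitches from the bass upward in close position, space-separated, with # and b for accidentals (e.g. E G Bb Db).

Scale degree 4 in D minor is G; here the chord built on it is altered to a major triad. IV is the major subdominant, borrowed from the parallel major.
So the chord is G-B-D.

G B D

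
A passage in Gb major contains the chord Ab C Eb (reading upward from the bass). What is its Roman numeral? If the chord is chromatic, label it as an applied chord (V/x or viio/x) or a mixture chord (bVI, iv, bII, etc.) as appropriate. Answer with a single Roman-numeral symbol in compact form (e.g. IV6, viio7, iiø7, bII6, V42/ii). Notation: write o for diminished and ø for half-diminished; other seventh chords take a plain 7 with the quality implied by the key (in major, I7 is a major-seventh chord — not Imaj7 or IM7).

V/V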